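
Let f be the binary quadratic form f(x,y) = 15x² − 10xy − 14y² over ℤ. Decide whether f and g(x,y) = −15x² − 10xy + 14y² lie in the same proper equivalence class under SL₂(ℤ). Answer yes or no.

D₁ = 940, D₂ = 940
river cycle of f (length 6): (-14, 10, 15), (15, 20, -9), (-9, 16, 19), (19, 22, -6), (-6, 26, 11), (11, 18, -14)
river cycle of g (length 6): (14, 10, -15), (-15, 20, 9), (9, 16, -19), (-19, 22, 6), (6, 26, -11), (-11, 18, 14)
cycles differ ⇒ inequivalent

no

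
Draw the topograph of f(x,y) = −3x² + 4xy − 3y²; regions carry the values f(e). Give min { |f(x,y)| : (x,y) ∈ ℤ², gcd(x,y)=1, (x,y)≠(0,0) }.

translate: b→2 (≡-4 mod 6), so (3,-4,3)→(3,2,2)
flip: (3,2,2)→(2,-2,3)
translate: b→2 (≡-2 mod 4), so (2,-2,3)→(2,2,3)
reduced (well bottom): (2,2,3) with a≤c, −a<b≤a
well minimum |f| = |-2| = 2 (negative-definite)

2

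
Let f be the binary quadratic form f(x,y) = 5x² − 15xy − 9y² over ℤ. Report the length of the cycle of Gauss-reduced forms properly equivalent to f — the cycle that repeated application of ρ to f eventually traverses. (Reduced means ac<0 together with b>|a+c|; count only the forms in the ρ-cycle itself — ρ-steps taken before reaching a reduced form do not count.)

D = 405, ⌊√D⌋ = 20
descent: ρ → (-9,15,5)  [lands on river]
river: ρ → (5,15,-9)
river: ρ → (-9,3,11)
river: ρ → (11,19,-1)
river: ρ → (-1,19,11)
river: ρ → (11,3,-9)
ρ-cycle length = 6 (tail of 1 descent step not counted)

6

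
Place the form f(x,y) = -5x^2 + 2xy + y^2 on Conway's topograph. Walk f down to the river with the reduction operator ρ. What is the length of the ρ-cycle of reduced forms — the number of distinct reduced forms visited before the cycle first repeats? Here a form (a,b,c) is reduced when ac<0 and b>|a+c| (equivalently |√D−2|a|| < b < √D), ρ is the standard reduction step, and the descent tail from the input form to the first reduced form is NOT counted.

D = 24, ⌊√D⌋ = 4
descent: ρ → (1,4,-2)  [lands on river]
river: ρ → (-2,4,1)
ρ-cycle length = 2 (tail of 1 descent step not counted)

2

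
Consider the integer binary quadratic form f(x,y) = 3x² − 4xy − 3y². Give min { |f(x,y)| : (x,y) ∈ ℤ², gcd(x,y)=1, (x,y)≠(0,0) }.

descent: ρ → (-3,4,3)  [lands on river]
river: ρ → (3,2,-4)
river: ρ → (-4,6,1)
river: ρ → (1,6,-4)
river: ρ → (-4,2,3)
river: ρ → (3,4,-3)
river: ρ → (-3,2,4)
river: ρ → (4,6,-1)
river: ρ → (-1,6,4)
river: ρ → (4,2,-3)
closes: descent 1, river 10
min |a| on river = 1

1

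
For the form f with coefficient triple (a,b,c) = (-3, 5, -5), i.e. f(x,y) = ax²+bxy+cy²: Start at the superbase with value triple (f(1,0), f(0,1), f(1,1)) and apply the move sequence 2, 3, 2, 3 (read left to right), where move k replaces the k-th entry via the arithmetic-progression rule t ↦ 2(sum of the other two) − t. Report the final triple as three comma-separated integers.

start (-3,-5,-3) = (f(1,0),f(0,1),f(1,1))
replace slot 2: 2·((-3)+(-3)) − (-5) = -7 → (-3,-7,-3)
replace slot 3: 2·((-3)+(-7)) − (-3) = -17 → (-3,-7,-17)
replace slot 2: 2·((-3)+(-17)) − (-7) = -33 → (-3,-33,-17)
replace slot 3: 2·((-3)+(-33)) − (-17) = -55 → (-3,-33,-55)

-3,-33,-55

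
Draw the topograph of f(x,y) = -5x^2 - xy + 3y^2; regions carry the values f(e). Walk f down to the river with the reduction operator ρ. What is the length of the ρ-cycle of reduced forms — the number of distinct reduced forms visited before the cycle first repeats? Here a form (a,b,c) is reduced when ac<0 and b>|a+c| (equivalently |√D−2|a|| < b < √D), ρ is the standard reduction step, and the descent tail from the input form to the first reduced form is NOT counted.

D = 61, ⌊√D⌋ = 7
descent: ρ → (3,7,-1)  [lands on river]
river: ρ → (-1,7,3)
river: ρ → (3,5,-3)
river: ρ → (-3,7,1)
river: ρ → (1,7,-3)
river: ρ → (-3,5,3)
ρ-cycle length = 6 (tail of 1 descent step not counted)

6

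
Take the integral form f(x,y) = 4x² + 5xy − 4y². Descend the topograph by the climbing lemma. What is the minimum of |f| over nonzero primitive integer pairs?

river: ρ → (-4,3,5)
river: ρ → (5,7,-2)
river: ρ → (-2,9,1)
river: ρ → (1,9,-2)
river: ρ → (-2,7,5)
river: ρ → (5,3,-4)
river: ρ → (-4,5,4)
river: ρ → (4,3,-5)
river: ρ → (-5,7,2)
river: ρ → (2,9,-1)
river: ρ → (-1,9,2)
river: ρ → (2,7,-5)
river: ρ → (-5,3,4)
river: ρ → (4,5,-4)
closes: descent 0, river 14
min |a| on river = 1

1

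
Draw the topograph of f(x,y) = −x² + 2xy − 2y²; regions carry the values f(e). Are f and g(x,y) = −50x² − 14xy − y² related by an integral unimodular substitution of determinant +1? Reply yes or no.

D₁ = -4, D₂ = -4
f is negative-definite; reduce −f:
−f: translate: b→0 (≡-2 mod 2), so (1,-2,2)→(1,0,1)
−f: reduced (well bottom): (1,0,1) with a≤c, −a<b≤a
flip sign back: reduced form of f is (-1,0,-1)
g is negative-definite; reduce −g:
−g: flip: (50,14,1)→(1,-14,50)
−g: translate: b→0 (≡-14 mod 2), so (1,-14,50)→(1,0,1)
−g: reduced (well bottom): (1,0,1) with a≤c, −a<b≤a
flip sign back: reduced form of g is (-1,0,-1)
reduced forms (-1, 0, -1) vs (-1, 0, -1) ⇒ equivalent

yes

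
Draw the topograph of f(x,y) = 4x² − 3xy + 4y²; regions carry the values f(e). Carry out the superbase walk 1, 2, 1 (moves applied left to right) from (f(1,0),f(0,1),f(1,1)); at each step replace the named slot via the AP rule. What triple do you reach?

start (4,4,5) = (f(1,0),f(0,1),f(1,1))
replace slot 1: 2·(4+5) − 4 = 14 → (14,4,5)
replace slot 2: 2·(14+5) − 4 = 34 → (14,34,5)
replace slot 1: 2·(34+5) − 14 = 64 → (64,34,5)

64,34,5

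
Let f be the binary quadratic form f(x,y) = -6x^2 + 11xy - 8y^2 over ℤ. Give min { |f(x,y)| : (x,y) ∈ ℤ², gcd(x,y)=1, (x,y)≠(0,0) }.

translate: b→1 (≡-11 mod 12), so (6,-11,8)→(6,1,3)
flip: (6,1,3)→(3,-1,6)
reduced (well bottom): (3,-1,6) with a≤c, −a<b≤a
well minimum |f| = |-3| = 3 (negative-definite)

3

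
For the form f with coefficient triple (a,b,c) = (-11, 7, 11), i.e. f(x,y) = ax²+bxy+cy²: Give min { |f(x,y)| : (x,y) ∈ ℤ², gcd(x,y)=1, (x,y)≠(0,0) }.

river: ρ → (11,15,-7)
river: ρ → (-7,13,13)
river: ρ → (13,13,-7)
river: ρ → (-7,15,11)
river: ρ → (11,7,-11)
river: ρ → (-11,15,7)
river: ρ → (7,13,-13)
river: ρ → (-13,13,7)
river: ρ → (7,15,-11)
river: ρ → (-11,7,11)
closes: descent 0, river 10
min |a| on river = 7

7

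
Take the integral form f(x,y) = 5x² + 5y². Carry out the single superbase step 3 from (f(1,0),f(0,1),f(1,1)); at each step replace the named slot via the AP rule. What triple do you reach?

start (5,5,10) = (f(1,0),f(0,1),f(1,1))
replace slot 3: 2·(5+5) − 10 = 10 → (5,5,10)

5,5,10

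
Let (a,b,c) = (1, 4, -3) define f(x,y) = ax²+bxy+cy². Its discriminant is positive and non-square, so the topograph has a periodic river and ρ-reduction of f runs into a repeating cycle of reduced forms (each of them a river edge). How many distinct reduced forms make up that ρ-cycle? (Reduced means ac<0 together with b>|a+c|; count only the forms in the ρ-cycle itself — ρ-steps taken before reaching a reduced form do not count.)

D = 28, ⌊√D⌋ = 5
river: ρ → (-3,2,2)
river: ρ → (2,2,-3)
river: ρ → (-3,4,1)
river: ρ → (1,4,-3)
ρ-cycle length = 4 (tail of 0 descent steps not counted)

4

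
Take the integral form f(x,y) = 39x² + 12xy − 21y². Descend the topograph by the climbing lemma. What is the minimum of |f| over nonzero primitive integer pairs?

descent: ρ → (-21,30,30)  [lands on river]
river: ρ → (30,30,-21)
river: ρ → (-21,54,6)
river: ρ → (6,54,-21)
closes: descent 1, river 4
min |a| on river = 6

6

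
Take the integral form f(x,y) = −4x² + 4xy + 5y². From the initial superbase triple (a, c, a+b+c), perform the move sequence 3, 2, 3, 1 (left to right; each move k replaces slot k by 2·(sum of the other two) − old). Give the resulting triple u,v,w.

start (-4,5,5) = (f(1,0),f(0,1),f(1,1))
replace slot 3: 2·((-4)+5) − 5 = -3 → (-4,5,-3)
replace slot 2: 2·((-4)+(-3)) − 5 = -19 → (-4,-19,-3)
replace slot 3: 2·((-4)+(-19)) − (-3) = -43 → (-4,-19,-43)
replace slot 1: 2·((-19)+(-43)) − (-4) = -120 → (-120,-19,-43)

-120,-19,-43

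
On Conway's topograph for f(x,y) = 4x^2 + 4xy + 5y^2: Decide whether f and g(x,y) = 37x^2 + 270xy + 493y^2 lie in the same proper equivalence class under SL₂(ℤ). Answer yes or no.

D₁ = -64, D₂ = -64
f: reduced (well bottom): (4,4,5) with a≤c, −a<b≤a
g: translate: b→-26 (≡270 mod 74), so (37,270,493)→(37,-26,5)
g: flip: (37,-26,5)→(5,26,37)
g: translate: b→-4 (≡26 mod 10), so (5,26,37)→(5,-4,4)
g: flip: (5,-4,4)→(4,4,5)
g: reduced (well bottom): (4,4,5) with a≤c, −a<b≤a
reduced forms (4, 4, 5) vs (4, 4, 5) ⇒ equivalent

yes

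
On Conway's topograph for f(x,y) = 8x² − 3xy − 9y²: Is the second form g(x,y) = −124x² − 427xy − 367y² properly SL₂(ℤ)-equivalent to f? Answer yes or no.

D₁ = 297, D₂ = 297
river cycle of f (length 10): (-9, 3, 8), (8, 13, -4), (-4, 11, 11), (11, 11, -4), (-4, 13, 8), (8, 3, -9), (-9, 15, 2), (2, 17, -1), (-1, 17, 2), (2, 15, -9)
river cycle of g (length 10): (-9, 3, 8), (8, 13, -4), (-4, 11, 11), (11, 11, -4), (-4, 13, 8), (8, 3, -9), (-9, 15, 2), (2, 17, -1), (-1, 17, 2), (2, 15, -9)
cycles coincide ⇒ equivalent

yes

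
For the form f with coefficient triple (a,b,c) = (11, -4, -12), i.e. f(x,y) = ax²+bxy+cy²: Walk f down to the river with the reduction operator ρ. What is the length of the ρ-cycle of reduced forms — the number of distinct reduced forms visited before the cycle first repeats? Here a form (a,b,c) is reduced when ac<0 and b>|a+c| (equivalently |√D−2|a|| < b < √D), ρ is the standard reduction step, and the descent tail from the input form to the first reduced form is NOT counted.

D = 544, ⌊√D⌋ = 23
descent: ρ → (-12,4,11)  [lands on river]
river: ρ → (11,18,-5)
river: ρ → (-5,22,3)
river: ρ → (3,20,-12)
ρ-cycle length = 4 (tail of 1 descent step not counted)

4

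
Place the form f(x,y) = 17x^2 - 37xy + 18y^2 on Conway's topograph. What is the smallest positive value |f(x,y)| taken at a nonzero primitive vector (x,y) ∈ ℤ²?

descent: ρ → (18,1,-2)
descent: ρ → (-2,11,3)  [lands on river]
river: ρ → (3,7,-8)
river: ρ → (-8,9,2)
river: ρ → (2,11,-3)
river: ρ → (-3,7,8)
river: ρ → (8,9,-2)
closes: descent 2, river 6
min |a| on river = 2

2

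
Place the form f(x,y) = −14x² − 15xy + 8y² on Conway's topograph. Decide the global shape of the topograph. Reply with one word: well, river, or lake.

D = b²−4ac = (-15)² − 4·(-14)·8 = 673
D > 0 non-square ⇒ indefinite ⇒ periodic river

river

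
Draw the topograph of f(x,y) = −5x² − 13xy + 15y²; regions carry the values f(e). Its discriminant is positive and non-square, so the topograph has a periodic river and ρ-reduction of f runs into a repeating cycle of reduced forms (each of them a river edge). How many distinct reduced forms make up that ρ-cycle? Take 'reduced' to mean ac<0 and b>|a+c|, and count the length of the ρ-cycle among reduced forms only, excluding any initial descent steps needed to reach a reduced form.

D = 469, ⌊√D⌋ = 21
descent: ρ → (15,13,-5)  [lands on river]
river: ρ → (-5,17,9)
river: ρ → (9,19,-3)
river: ρ → (-3,17,15)
ρ-cycle length = 4 (tail of 1 descent step not counted)

4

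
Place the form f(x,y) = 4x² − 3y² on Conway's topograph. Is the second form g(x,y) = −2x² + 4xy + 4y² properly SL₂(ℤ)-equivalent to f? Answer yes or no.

D₁ = 48, D₂ = 48
river cycle of f (length 2): (-3, 6, 1), (1, 6, -3)
river cycle of g (length 2): (4, 4, -2), (-2, 4, 4)
cycles differ ⇒ inequivalent

no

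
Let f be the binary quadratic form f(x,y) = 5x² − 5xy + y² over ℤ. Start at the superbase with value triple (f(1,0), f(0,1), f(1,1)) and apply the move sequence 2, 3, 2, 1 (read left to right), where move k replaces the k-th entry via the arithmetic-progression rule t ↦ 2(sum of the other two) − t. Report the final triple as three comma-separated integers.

start (5,1,1) = (f(1,0),f(0,1),f(1,1))
replace slot 2: 2·(5+1) − 1 = 11 → (5,11,1)
replace slot 3: 2·(5+11) − 1 = 31 → (5,11,31)
replace slot 2: 2·(5+31) − 11 = 61 → (5,61,31)
replace slot 1: 2·(61+31) − 5 = 179 → (179,61,31)

179,61,31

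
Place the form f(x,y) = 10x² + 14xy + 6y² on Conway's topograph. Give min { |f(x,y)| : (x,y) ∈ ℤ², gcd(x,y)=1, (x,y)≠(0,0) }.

translate: b→-6 (≡14 mod 20), so (10,14,6)→(10,-6,2)
flip: (10,-6,2)→(2,6,10)
translate: b→2 (≡6 mod 4), so (2,6,10)→(2,2,6)
reduced (well bottom): (2,2,6) with a≤c, −a<b≤a
well minimum = a = 2

2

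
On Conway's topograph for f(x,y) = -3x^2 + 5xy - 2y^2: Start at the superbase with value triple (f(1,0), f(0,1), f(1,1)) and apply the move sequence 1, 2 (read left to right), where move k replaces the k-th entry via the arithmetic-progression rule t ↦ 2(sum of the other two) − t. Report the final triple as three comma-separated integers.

start (-3,-2,0) = (f(1,0),f(0,1),f(1,1))
replace slot 1: 2·((-2)+0) − (-3) = -1 → (-1,-2,0)
replace slot 2: 2·((-1)+0) − (-2) = 0 → (-1,0,0)

-1,0,0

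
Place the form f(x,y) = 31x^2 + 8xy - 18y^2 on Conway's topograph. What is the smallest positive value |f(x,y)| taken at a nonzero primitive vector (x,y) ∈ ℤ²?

descent: ρ → (-18,28,21)  [lands on river]
river: ρ → (21,14,-25)
river: ρ → (-25,36,10)
river: ρ → (10,44,-9)
river: ρ → (-9,46,5)
river: ρ → (5,44,-18)
closes: descent 1, river 6
min |a| on river = 5

5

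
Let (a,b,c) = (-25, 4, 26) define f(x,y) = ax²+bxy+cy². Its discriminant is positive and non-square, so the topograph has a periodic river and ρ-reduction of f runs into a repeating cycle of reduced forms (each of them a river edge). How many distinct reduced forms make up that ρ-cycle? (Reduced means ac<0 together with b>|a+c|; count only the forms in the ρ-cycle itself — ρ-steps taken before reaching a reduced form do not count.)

D = 2616, ⌊√D⌋ = 51
river: ρ → (26,48,-3)
river: ρ → (-3,48,26)
river: ρ → (26,4,-25)
river: ρ → (-25,46,5)
river: ρ → (5,44,-34)
river: ρ → (-34,24,15)
river: ρ → (15,36,-22)
river: ρ → (-22,8,29)
river: ρ → (29,50,-1)
river: ρ → (-1,50,29)
river: ρ → (29,8,-22)
river: ρ → (-22,36,15)
river: ρ → (15,24,-34)
river: ρ → (-34,44,5)
river: ρ → (5,46,-25)
river: ρ → (-25,4,26)
ρ-cycle length = 16 (tail of 0 descent steps not counted)

16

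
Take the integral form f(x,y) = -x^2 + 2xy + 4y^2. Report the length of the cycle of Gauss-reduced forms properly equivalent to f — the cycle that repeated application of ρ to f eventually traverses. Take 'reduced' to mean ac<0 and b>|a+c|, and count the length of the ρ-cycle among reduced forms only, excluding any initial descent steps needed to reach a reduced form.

D = 20, ⌊√D⌋ = 4
descent: ρ → (4,-2,-1)
descent: ρ → (-1,4,1)  [lands on river]
river: ρ → (1,4,-1)
ρ-cycle length = 2 (tail of 2 descent steps not counted)

2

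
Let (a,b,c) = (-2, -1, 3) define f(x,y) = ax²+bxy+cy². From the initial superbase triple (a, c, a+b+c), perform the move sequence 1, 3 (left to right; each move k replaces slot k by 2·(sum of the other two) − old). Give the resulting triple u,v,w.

start (-2,3,0) = (f(1,0),f(0,1),f(1,1))
replace slot 1: 2·(3+0) − (-2) = 8 → (8,3,0)
replace slot 3: 2·(8+3) − 0 = 22 → (8,3,22)

8,3,22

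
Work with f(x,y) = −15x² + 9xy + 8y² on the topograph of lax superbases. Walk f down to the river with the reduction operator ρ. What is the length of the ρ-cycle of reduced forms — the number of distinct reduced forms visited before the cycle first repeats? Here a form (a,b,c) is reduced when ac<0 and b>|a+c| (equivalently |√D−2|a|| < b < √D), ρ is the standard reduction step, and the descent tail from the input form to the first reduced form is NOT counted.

D = 561, ⌊√D⌋ = 23
river: ρ → (8,23,-1)
river: ρ → (-1,23,8)
river: ρ → (8,9,-15)
river: ρ → (-15,21,2)
river: ρ → (2,23,-4)
river: ρ → (-4,17,17)
river: ρ → (17,17,-4)
river: ρ → (-4,23,2)
river: ρ → (2,21,-15)
river: ρ → (-15,9,8)
ρ-cycle length = 10 (tail of 0 descent steps not counted)

10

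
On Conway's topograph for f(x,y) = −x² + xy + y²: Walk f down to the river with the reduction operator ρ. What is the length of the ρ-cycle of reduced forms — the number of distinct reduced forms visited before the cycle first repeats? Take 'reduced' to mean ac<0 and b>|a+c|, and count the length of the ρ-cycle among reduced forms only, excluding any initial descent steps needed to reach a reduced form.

D = 5, ⌊√D⌋ = 2
river: ρ → (1,1,-1)
river: ρ → (-1,1,1)
ρ-cycle length = 2 (tail of 0 descent steps not counted)

2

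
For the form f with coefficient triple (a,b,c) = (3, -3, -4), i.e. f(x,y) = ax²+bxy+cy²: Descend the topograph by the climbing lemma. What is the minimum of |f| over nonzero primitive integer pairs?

descent: ρ → (-4,3,3)  [lands on river]
river: ρ → (3,3,-4)
river: ρ → (-4,5,2)
river: ρ → (2,7,-1)
river: ρ → (-1,7,2)
river: ρ → (2,5,-4)
closes: descent 1, river 6
min |a| on river = 1

1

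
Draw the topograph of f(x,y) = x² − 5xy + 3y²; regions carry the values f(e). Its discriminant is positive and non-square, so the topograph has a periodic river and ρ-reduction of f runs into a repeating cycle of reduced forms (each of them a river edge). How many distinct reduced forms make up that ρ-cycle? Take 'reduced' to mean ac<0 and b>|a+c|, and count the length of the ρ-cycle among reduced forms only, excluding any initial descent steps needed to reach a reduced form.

D = 13, ⌊√D⌋ = 3
descent: ρ → (3,-1,-1)
descent: ρ → (-1,3,1)  [lands on river]
river: ρ → (1,3,-1)
ρ-cycle length = 2 (tail of 2 descent steps not counted)

2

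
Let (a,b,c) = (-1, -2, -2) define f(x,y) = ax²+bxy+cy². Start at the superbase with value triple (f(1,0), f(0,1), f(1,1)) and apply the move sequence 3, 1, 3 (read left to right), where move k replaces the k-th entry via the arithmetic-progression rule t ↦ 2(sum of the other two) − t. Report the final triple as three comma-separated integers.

start (-1,-2,-5) = (f(1,0),f(0,1),f(1,1))
replace slot 3: 2·((-1)+(-2)) − (-5) = -1 → (-1,-2,-1)
replace slot 1: 2·((-2)+(-1)) − (-1) = -5 → (-5,-2,-1)
replace slot 3: 2·((-5)+(-2)) − (-1) = -13 → (-5,-2,-13)

-5,-2,-13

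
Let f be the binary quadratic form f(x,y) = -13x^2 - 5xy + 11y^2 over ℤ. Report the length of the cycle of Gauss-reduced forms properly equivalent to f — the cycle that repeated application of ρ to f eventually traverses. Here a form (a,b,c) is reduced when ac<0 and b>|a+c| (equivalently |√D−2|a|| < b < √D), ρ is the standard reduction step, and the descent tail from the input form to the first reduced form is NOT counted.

D = 597, ⌊√D⌋ = 24
descent: ρ → (11,5,-13)  [lands on river]
river: ρ → (-13,21,3)
river: ρ → (3,21,-13)
river: ρ → (-13,5,11)
river: ρ → (11,17,-7)
river: ρ → (-7,11,17)
river: ρ → (17,23,-1)
river: ρ → (-1,23,17)
river: ρ → (17,11,-7)
river: ρ → (-7,17,11)
ρ-cycle length = 10 (tail of 1 descent step not counted)

10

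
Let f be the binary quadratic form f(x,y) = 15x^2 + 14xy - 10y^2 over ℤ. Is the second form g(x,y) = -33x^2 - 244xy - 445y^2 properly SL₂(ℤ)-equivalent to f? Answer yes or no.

D₁ = 796, D₂ = 796
river cycle of f (length 20): (-10, 26, 3), (3, 28, -1), (-1, 28, 3), (3, 26, -10), (-10, 14, 15), (15, 16, -9), (-9, 20, 11), (11, 24, -5), (-5, 26, 6), (6, 22, -13), … (10 more)
river cycle of g (length 20): (3, 28, -1), (-1, 28, 3), (3, 26, -10), (-10, 14, 15), (15, 16, -9), (-9, 20, 11), (11, 24, -5), (-5, 26, 6), (6, 22, -13), (-13, 4, 15), … (10 more)
cycles coincide ⇒ equivalent

yes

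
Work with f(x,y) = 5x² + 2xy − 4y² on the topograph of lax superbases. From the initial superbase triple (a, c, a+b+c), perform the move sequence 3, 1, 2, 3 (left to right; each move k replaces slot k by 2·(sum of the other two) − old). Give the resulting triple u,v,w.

start (5,-4,3) = (f(1,0),f(0,1),f(1,1))
replace slot 3: 2·(5+(-4)) − 3 = -1 → (5,-4,-1)
replace slot 1: 2·((-4)+(-1)) − 5 = -15 → (-15,-4,-1)
replace slot 2: 2·((-15)+(-1)) − (-4) = -28 → (-15,-28,-1)
replace slot 3: 2·((-15)+(-28)) − (-1) = -85 → (-15,-28,-85)

-15,-28,-85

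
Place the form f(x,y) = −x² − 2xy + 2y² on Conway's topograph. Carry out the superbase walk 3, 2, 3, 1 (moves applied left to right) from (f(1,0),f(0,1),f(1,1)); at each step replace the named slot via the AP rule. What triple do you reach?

start (-1,2,-1) = (f(1,0),f(0,1),f(1,1))
replace slot 3: 2·((-1)+2) − (-1) = 3 → (-1,2,3)
replace slot 2: 2·((-1)+3) − 2 = 2 → (-1,2,3)
replace slot 3: 2·((-1)+2) − 3 = -1 → (-1,2,-1)
replace slot 1: 2·(2+(-1)) − (-1) = 3 → (3,2,-1)

3,2,-1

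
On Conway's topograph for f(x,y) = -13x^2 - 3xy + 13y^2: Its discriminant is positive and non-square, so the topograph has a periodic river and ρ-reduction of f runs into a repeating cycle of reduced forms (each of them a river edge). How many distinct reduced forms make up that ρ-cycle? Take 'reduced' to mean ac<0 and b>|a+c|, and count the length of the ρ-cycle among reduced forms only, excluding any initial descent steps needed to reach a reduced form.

D = 685, ⌊√D⌋ = 26
descent: ρ → (13,3,-13)  [lands on river]
river: ρ → (-13,23,3)
river: ρ → (3,25,-5)
river: ρ → (-5,25,3)
river: ρ → (3,23,-13)
river: ρ → (-13,3,13)
river: ρ → (13,23,-3)
river: ρ → (-3,25,5)
river: ρ → (5,25,-3)
river: ρ → (-3,23,13)
ρ-cycle length = 10 (tail of 1 descent step not counted)

10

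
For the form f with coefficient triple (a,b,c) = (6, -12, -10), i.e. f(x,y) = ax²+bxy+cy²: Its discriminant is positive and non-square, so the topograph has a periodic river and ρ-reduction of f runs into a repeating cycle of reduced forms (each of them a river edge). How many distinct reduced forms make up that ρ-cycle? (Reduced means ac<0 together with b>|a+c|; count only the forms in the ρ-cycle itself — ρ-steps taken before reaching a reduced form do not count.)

D = 384, ⌊√D⌋ = 19
descent: ρ → (-10,12,6)  [lands on river]
river: ρ → (6,12,-10)
river: ρ → (-10,8,8)
river: ρ → (8,8,-10)
ρ-cycle length = 4 (tail of 1 descent step not counted)

4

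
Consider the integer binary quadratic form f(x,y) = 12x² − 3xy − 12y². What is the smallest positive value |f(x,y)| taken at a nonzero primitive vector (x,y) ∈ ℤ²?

descent: ρ → (-12,3,12)  [lands on river]
river: ρ → (12,21,-3)
river: ρ → (-3,21,12)
river: ρ → (12,3,-12)
river: ρ → (-12,21,3)
river: ρ → (3,21,-12)
closes: descent 1, river 6
min |a| on river = 3

3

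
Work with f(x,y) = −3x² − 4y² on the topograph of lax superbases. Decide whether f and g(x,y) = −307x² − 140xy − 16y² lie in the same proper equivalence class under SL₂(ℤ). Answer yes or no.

D₁ = -48, D₂ = -48
f is negative-definite; reduce −f:
−f: reduced (well bottom): (3,0,4) with a≤c, −a<b≤a
flip sign back: reduced form of f is (-3,0,-4)
g is negative-definite; reduce −g:
−g: flip: (307,140,16)→(16,-140,307)
−g: translate: b→-12 (≡-140 mod 32), so (16,-140,307)→(16,-12,3)
−g: flip: (16,-12,3)→(3,12,16)
−g: translate: b→0 (≡12 mod 6), so (3,12,16)→(3,0,4)
−g: reduced (well bottom): (3,0,4) with a≤c, −a<b≤a
flip sign back: reduced form of g is (-3,0,-4)
reduced forms (-3, 0, -4) vs (-3, 0, -4) ⇒ equivalent

yes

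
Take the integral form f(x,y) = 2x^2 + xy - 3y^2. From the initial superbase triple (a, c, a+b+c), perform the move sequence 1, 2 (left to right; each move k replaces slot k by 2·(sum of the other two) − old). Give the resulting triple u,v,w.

start (2,-3,0) = (f(1,0),f(0,1),f(1,1))
replace slot 1: 2·((-3)+0) − 2 = -8 → (-8,-3,0)
replace slot 2: 2·((-8)+0) − (-3) = -13 → (-8,-13,0)

-8,-13,0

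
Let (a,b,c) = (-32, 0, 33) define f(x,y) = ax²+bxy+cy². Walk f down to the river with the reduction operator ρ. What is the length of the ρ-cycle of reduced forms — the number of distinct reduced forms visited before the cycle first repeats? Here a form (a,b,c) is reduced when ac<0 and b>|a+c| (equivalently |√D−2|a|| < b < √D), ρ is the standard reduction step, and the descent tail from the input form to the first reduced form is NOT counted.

D = 4224, ⌊√D⌋ = 64
descent: ρ → (33,0,-32)
descent: ρ → (-32,64,1)  [lands on river]
river: ρ → (1,64,-32)
ρ-cycle length = 2 (tail of 2 descent steps not counted)

2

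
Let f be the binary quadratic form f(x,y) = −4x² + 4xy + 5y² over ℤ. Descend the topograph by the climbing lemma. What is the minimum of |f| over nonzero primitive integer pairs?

river: ρ → (5,6,-3)
river: ρ → (-3,6,5)
river: ρ → (5,4,-4)
river: ρ → (-4,4,5)
closes: descent 0, river 4
min |a| on river = 3

3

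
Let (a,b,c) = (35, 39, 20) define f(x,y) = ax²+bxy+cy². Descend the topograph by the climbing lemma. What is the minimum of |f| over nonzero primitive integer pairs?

translate: b→-31 (≡39 mod 70), so (35,39,20)→(35,-31,16)
flip: (35,-31,16)→(16,31,35)
translate: b→-1 (≡31 mod 32), so (16,31,35)→(16,-1,20)
reduced (well bottom): (16,-1,20) with a≤c, −a<b≤a
well minimum = a = 16

16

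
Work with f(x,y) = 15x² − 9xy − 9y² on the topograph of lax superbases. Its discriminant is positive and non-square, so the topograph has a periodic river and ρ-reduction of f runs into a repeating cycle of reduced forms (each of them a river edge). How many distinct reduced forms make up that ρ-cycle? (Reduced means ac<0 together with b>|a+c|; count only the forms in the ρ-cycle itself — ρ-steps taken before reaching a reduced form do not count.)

D = 621, ⌊√D⌋ = 24
descent: ρ → (-9,9,15)  [lands on river]
river: ρ → (15,21,-3)
river: ρ → (-3,21,15)
river: ρ → (15,9,-9)
ρ-cycle length = 4 (tail of 1 descent step not counted)

4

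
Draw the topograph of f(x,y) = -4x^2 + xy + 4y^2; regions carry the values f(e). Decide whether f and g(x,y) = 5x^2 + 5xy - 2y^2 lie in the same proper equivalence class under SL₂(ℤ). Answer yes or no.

D₁ = 65, D₂ = 65
river cycle of f (length 6): (4, 7, -1), (-1, 7, 4), (4, 1, -4), (-4, 7, 1), (1, 7, -4), (-4, 1, 4)
river cycle of g (length 6): (-2, 7, 2), (2, 5, -5), (-5, 5, 2), (2, 7, -2), (-2, 5, 5), (5, 5, -2)
cycles differ ⇒ inequivalent

no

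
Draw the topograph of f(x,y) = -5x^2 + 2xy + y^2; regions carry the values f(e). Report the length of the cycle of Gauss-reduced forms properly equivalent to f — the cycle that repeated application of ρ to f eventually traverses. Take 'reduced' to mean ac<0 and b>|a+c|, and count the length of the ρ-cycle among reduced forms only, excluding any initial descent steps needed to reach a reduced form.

D = 24, ⌊√D⌋ = 4
descent: ρ → (1,4,-2)  [lands on river]
river: ρ → (-2,4,1)
ρ-cycle length = 2 (tail of 1 descent step not counted)

2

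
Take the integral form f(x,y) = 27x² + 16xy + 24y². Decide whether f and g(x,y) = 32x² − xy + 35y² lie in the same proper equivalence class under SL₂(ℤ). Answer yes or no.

D₁ = -2336, D₂ = -4479
discriminants differ ⇒ not SL₂(ℤ)-equivalent

no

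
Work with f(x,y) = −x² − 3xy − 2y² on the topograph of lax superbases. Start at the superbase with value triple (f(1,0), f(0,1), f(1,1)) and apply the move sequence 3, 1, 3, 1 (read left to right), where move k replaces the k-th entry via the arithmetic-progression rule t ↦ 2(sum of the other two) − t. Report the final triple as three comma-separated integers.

start (-1,-2,-6) = (f(1,0),f(0,1),f(1,1))
replace slot 3: 2·((-1)+(-2)) − (-6) = 0 → (-1,-2,0)
replace slot 1: 2·((-2)+0) − (-1) = -3 → (-3,-2,0)
replace slot 3: 2·((-3)+(-2)) − 0 = -10 → (-3,-2,-10)
replace slot 1: 2·((-2)+(-10)) − (-3) = -21 → (-21,-2,-10)

-21,-2,-10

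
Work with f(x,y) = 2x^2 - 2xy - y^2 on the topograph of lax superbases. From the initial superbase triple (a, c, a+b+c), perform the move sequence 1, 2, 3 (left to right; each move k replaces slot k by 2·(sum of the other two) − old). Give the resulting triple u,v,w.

start (2,-1,-1) = (f(1,0),f(0,1),f(1,1))
replace slot 1: 2·((-1)+(-1)) − 2 = -6 → (-6,-1,-1)
replace slot 2: 2·((-6)+(-1)) − (-1) = -13 → (-6,-13,-1)
replace slot 3: 2·((-6)+(-13)) − (-1) = -37 → (-6,-13,-37)

-6,-13,-37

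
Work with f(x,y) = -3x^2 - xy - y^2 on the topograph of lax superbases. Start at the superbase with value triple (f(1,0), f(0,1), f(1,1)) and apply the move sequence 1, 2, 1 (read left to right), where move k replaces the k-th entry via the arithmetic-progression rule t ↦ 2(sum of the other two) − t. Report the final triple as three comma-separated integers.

start (-3,-1,-5) = (f(1,0),f(0,1),f(1,1))
replace slot 1: 2·((-1)+(-5)) − (-3) = -9 → (-9,-1,-5)
replace slot 2: 2·((-9)+(-5)) − (-1) = -27 → (-9,-27,-5)
replace slot 1: 2·((-27)+(-5)) − (-9) = -55 → (-55,-27,-5)

-55,-27,-5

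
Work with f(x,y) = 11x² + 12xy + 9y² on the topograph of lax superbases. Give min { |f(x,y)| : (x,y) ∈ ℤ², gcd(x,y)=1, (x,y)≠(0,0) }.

translate: b→-10 (≡12 mod 22), so (11,12,9)→(11,-10,8)
flip: (11,-10,8)→(8,10,11)
translate: b→-6 (≡10 mod 16), so (8,10,11)→(8,-6,9)
reduced (well bottom): (8,-6,9) with a≤c, −a<b≤a
well minimum = a = 8

8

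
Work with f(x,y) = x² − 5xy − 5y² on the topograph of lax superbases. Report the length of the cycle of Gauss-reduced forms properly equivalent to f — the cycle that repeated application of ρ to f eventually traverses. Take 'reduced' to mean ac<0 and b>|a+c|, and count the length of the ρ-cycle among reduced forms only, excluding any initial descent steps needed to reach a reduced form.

D = 45, ⌊√D⌋ = 6
descent: ρ → (-5,5,1)  [lands on river]
river: ρ → (1,5,-5)
ρ-cycle length = 2 (tail of 1 descent step not counted)

2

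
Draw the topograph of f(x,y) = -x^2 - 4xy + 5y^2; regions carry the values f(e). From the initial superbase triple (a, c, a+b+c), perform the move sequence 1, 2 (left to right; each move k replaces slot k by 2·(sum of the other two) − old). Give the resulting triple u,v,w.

start (-1,5,0) = (f(1,0),f(0,1),f(1,1))
replace slot 1: 2·(5+0) − (-1) = 11 → (11,5,0)
replace slot 2: 2·(11+0) − 5 = 17 → (11,17,0)

11,17,0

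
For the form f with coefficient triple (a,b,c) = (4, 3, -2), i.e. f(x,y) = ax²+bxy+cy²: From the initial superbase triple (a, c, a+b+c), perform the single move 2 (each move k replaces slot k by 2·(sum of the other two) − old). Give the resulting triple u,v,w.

start (4,-2,5) = (f(1,0),f(0,1),f(1,1))
replace slot 2: 2·(4+5) − (-2) = 20 → (4,20,5)

4,20,5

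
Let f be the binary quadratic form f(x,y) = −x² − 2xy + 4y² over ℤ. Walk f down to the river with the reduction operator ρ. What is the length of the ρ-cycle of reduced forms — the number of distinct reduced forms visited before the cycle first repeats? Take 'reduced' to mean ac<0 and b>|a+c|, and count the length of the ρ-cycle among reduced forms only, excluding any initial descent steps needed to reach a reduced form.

D = 20, ⌊√D⌋ = 4
descent: ρ → (4,2,-1)
descent: ρ → (-1,4,1)  [lands on river]
river: ρ → (1,4,-1)
ρ-cycle length = 2 (tail of 2 descent steps not counted)

2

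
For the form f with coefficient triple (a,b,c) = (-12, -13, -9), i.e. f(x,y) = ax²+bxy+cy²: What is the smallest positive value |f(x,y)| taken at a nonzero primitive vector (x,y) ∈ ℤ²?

translate: b→-11 (≡13 mod 24), so (12,13,9)→(12,-11,8)
flip: (12,-11,8)→(8,11,12)
translate: b→-5 (≡11 mod 16), so (8,11,12)→(8,-5,9)
reduced (well bottom): (8,-5,9) with a≤c, −a<b≤a
well minimum |f| = |-8| = 8 (negative-definite)

8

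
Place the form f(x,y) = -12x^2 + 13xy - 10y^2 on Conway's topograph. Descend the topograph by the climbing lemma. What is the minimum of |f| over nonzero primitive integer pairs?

translate: b→11 (≡-13 mod 24), so (12,-13,10)→(12,11,9)
flip: (12,11,9)→(9,-11,12)
translate: b→7 (≡-11 mod 18), so (9,-11,12)→(9,7,10)
reduced (well bottom): (9,7,10) with a≤c, −a<b≤a
well minimum |f| = |-9| = 9 (negative-definite)

9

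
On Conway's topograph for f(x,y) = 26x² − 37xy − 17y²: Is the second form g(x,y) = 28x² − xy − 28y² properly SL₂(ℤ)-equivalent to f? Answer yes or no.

D₁ = 3137, D₂ = 3137
river cycle of f (length 14): (-17, 37, 26), (26, 15, -28), (-28, 41, 13), (13, 37, -34), (-34, 31, 16), (16, 33, -32), (-32, 31, 17), (17, 37, -26), (-26, 15, 28), (28, 41, -13), … (4 more)
river cycle of g (length 6): (-28, 1, 28), (28, 55, -1), (-1, 55, 28), (28, 1, -28), (-28, 55, 1), (1, 55, -28)
cycles differ ⇒ inequivalent

no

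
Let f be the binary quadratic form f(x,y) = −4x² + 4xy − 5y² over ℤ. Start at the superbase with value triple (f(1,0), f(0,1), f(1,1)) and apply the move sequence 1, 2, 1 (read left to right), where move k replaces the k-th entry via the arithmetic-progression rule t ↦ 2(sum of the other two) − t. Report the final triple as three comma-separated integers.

start (-4,-5,-5) = (f(1,0),f(0,1),f(1,1))
replace slot 1: 2·((-5)+(-5)) − (-4) = -16 → (-16,-5,-5)
replace slot 2: 2·((-16)+(-5)) − (-5) = -37 → (-16,-37,-5)
replace slot 1: 2·((-37)+(-5)) − (-16) = -68 → (-68,-37,-5)

-68,-37,-5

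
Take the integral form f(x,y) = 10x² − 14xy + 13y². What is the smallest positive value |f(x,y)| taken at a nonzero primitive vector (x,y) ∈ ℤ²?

translate: b→6 (≡-14 mod 20), so (10,-14,13)→(10,6,9)
flip: (10,6,9)→(9,-6,10)
reduced (well bottom): (9,-6,10) with a≤c, −a<b≤a
well minimum = a = 9

9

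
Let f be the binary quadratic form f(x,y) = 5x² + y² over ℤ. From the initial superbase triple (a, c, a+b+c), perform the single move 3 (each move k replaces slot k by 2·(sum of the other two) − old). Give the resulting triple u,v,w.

start (5,1,6) = (f(1,0),f(0,1),f(1,1))
replace slot 3: 2·(5+1) − 6 = 6 → (5,1,6)

5,1,6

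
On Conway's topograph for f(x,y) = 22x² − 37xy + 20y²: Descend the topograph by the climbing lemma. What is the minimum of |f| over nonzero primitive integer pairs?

translate: b→7 (≡-37 mod 44), so (22,-37,20)→(22,7,5)
flip: (22,7,5)→(5,-7,22)
translate: b→3 (≡-7 mod 10), so (5,-7,22)→(5,3,20)
reduced (well bottom): (5,3,20) with a≤c, −a<b≤a
well minimum = a = 5

5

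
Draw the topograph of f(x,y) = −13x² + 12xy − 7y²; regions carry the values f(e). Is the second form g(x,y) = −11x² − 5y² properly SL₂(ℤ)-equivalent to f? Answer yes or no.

D₁ = -220, D₂ = -220
f is negative-definite; reduce −f:
−f: flip: (13,-12,7)→(7,12,13)
−f: translate: b→-2 (≡12 mod 14), so (7,12,13)→(7,-2,8)
−f: reduced (well bottom): (7,-2,8) with a≤c, −a<b≤a
flip sign back: reduced form of f is (-7,2,-8)
g is negative-definite; reduce −g:
−g: flip: (11,0,5)→(5,0,11)
−g: reduced (well bottom): (5,0,11) with a≤c, −a<b≤a
flip sign back: reduced form of g is (-5,0,-11)
reduced forms (-7, 2, -8) vs (-5, 0, -11) ⇒ inequivalent

no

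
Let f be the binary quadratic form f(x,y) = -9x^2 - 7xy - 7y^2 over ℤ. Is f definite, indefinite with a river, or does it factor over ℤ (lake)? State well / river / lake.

D = b²−4ac = (-7)² − 4·(-9)·(-7) = -203
D < 0 ⇒ definite ⇒ every region one sign ⇒ single well

well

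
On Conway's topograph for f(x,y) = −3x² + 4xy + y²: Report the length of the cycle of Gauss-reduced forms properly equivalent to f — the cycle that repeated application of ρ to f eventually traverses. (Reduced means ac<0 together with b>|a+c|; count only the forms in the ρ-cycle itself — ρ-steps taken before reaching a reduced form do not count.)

D = 28, ⌊√D⌋ = 5
river: ρ → (1,4,-3)
river: ρ → (-3,2,2)
river: ρ → (2,2,-3)
river: ρ → (-3,4,1)
ρ-cycle length = 4 (tail of 0 descent steps not counted)

4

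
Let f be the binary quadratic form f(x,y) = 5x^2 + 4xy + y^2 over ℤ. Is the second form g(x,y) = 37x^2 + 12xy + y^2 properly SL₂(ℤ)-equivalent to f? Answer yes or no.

D₁ = -4, D₂ = -4
f: flip: (5,4,1)→(1,-4,5)
f: translate: b→0 (≡-4 mod 2), so (1,-4,5)→(1,0,1)
f: reduced (well bottom): (1,0,1) with a≤c, −a<b≤a
g: flip: (37,12,1)→(1,-12,37)
g: translate: b→0 (≡-12 mod 2), so (1,-12,37)→(1,0,1)
g: reduced (well bottom): (1,0,1) with a≤c, −a<b≤a
reduced forms (1, 0, 1) vs (1, 0, 1) ⇒ equivalent

yes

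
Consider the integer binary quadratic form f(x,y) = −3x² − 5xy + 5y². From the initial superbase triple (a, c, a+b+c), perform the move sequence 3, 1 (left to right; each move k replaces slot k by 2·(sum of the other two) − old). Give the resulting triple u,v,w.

start (-3,5,-3) = (f(1,0),f(0,1),f(1,1))
replace slot 3: 2·((-3)+5) − (-3) = 7 → (-3,5,7)
replace slot 1: 2·(5+7) − (-3) = 27 → (27,5,7)

27,5,7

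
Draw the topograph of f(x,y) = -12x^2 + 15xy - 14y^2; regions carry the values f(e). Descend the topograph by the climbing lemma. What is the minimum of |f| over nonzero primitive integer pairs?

translate: b→9 (≡-15 mod 24), so (12,-15,14)→(12,9,11)
flip: (12,9,11)→(11,-9,12)
reduced (well bottom): (11,-9,12) with a≤c, −a<b≤a
well minimum |f| = |-11| = 11 (negative-definite)

11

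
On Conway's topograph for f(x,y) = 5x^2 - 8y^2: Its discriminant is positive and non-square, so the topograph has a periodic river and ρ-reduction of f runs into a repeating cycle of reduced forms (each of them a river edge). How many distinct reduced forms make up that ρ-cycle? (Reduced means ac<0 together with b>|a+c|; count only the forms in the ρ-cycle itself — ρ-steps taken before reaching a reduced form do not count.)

D = 160, ⌊√D⌋ = 12
descent: ρ → (-8,0,5)
descent: ρ → (5,10,-3)  [lands on river]
river: ρ → (-3,8,8)
river: ρ → (8,8,-3)
river: ρ → (-3,10,5)
ρ-cycle length = 4 (tail of 2 descent steps not counted)

4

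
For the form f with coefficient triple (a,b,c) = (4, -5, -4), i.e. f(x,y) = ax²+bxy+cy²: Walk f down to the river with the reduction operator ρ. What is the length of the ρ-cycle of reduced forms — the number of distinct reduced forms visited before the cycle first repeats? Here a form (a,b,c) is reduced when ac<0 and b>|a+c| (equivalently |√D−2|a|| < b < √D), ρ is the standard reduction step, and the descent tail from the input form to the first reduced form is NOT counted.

D = 89, ⌊√D⌋ = 9
descent: ρ → (-4,5,4)  [lands on river]
river: ρ → (4,3,-5)
river: ρ → (-5,7,2)
river: ρ → (2,9,-1)
river: ρ → (-1,9,2)
river: ρ → (2,7,-5)
river: ρ → (-5,3,4)
river: ρ → (4,5,-4)
river: ρ → (-4,3,5)
river: ρ → (5,7,-2)
river: ρ → (-2,9,1)
river: ρ → (1,9,-2)
river: ρ → (-2,7,5)
river: ρ → (5,3,-4)
ρ-cycle length = 14 (tail of 1 descent step not counted)

14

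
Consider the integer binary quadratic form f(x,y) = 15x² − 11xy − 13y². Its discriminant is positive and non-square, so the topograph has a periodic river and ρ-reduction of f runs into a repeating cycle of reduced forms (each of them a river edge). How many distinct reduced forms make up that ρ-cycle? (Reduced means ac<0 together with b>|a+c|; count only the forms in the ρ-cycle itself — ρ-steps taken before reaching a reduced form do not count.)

D = 901, ⌊√D⌋ = 30
descent: ρ → (-13,11,15)  [lands on river]
river: ρ → (15,19,-9)
river: ρ → (-9,17,17)
river: ρ → (17,17,-9)
river: ρ → (-9,19,15)
river: ρ → (15,11,-13)
river: ρ → (-13,15,13)
river: ρ → (13,11,-15)
river: ρ → (-15,19,9)
river: ρ → (9,17,-17)
river: ρ → (-17,17,9)
river: ρ → (9,19,-15)
river: ρ → (-15,11,13)
river: ρ → (13,15,-13)
ρ-cycle length = 14 (tail of 1 descent step not counted)

14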